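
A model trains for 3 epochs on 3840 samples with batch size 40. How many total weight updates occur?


Iterations per epoch = 3840 / 40 = 96
Total updates = iterations_per_epoch * epochs
= 96 * 3
= 288

288


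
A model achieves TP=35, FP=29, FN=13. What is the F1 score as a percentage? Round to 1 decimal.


Precision = TP / (TP + FP) = 35 / 64 = 0.5469
Recall = TP / (TP + FN) = 35 / 48 = 0.7292
F1 = 2 * P * R / (P + R)
= 2 * 0.5469 * 0.7292 / (0.5469 + 0.7292)
= 0.7975 / 1.276
= 0.625
As percentage: 62.5%

62.5


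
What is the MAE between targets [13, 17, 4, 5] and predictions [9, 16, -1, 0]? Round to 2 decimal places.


Absolute errors: [4, 1, 5, 5]
Sum of absolute errors = 15
MAE = 15 / 4 = 3.75

3.75


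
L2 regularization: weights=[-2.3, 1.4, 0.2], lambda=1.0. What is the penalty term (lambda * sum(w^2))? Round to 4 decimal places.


Squaring each weight:
(-2.3)^2 = 5.29
1.4^2 = 1.96
0.2^2 = 0.04
Sum of squares = 7.29
Penalty = 1.0 * 7.29 = 7.2900

7.2900


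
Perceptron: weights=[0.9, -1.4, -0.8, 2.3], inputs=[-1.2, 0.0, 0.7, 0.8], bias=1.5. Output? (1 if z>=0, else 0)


z = w . x + b
= 0.9*-1.2 + -1.4*0.0 + -0.8*0.7 + 2.3*0.8 + 1.5
= -1.08 + -0.0 + -0.56 + 1.84 + 1.5
= 0.2 + 1.5
= 1.7
Since z = 1.7 >= 0, output = 1

1


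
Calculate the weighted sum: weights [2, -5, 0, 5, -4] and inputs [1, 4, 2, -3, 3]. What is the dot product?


Element-wise products:
2 * 1 = 2
-5 * 4 = -20
0 * 2 = 0
5 * -3 = -15
-4 * 3 = -12
Sum = 2 + -20 + 0 + -15 + -12
= -45

-45


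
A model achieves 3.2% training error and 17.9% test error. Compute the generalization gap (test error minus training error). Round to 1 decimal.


Generalization gap = test_error - train_error
= 17.9 - 3.2
= 14.7%
A large gap suggests overfitting.

14.7


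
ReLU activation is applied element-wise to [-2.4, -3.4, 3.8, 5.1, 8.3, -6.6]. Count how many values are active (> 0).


ReLU(x) = max(0, x) for each element:
ReLU(-2.4) = 0
ReLU(-3.4) = 0
ReLU(3.8) = 3.8
ReLU(5.1) = 5.1
ReLU(8.3) = 8.3
ReLU(-6.6) = 0
Active neurons (>0): 3

3


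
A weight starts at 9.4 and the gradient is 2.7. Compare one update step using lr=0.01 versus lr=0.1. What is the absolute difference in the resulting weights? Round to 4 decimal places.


With lr=0.01: w_new = 9.4 - 0.01 * 2.7 = 9.373
With lr=0.1: w_new = 9.4 - 0.1 * 2.7 = 9.13
Absolute difference = |9.373 - 9.13|
= 0.2430

0.2430


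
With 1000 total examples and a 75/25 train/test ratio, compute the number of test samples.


Train samples = 1000 * 75% = 750
Test samples = 1000 - 750
= 250

250


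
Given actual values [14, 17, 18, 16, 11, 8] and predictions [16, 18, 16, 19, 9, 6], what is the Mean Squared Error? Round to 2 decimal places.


Differences: [-2, -1, 2, -3, 2, 2]
Squared errors: [4, 1, 4, 9, 4, 4]
Sum of squared errors = 26
MSE = 26 / 6 = 4.33

4.33


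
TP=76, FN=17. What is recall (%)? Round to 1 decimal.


Recall = TP / (TP + FN) * 100
= 76 / (76 + 17)
= 76 / 93
= 0.8172
= 81.7%

81.7


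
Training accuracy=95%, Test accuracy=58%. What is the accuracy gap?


Gap = train_accuracy - test_accuracy
= 95 - 58
= 37%
This large gap strongly indicates overfitting.

37


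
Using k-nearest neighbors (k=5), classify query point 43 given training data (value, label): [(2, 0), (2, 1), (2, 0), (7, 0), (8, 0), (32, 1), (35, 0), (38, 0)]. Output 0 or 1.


Distances from query 43:
Point 38 (class 0): distance = 5
Point 35 (class 0): distance = 8
Point 32 (class 1): distance = 11
Point 8 (class 0): distance = 35
Point 7 (class 0): distance = 36
K=5 nearest neighbors: classes = [0, 0, 1, 0, 0]
Votes for class 1: 1 / 5
Majority vote => class 0

0


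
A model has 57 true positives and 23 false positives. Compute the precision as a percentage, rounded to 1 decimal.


Precision = TP / (TP + FP) * 100
= 57 / (57 + 23)
= 57 / 80
= 0.7125
= 71.3%

71.3


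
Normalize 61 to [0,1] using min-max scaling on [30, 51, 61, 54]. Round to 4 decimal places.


Min = 30, Max = 61
Range = 61 - 30 = 31
Scaled = (x - min) / (max - min)
= (61 - 30) / 31
= 31 / 31
= 1.0000

1.0000


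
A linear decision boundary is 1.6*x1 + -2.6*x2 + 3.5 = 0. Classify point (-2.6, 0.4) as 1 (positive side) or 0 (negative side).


Compute 1.6 * -2.6 + -2.6 * 0.4 + 3.5
= -4.16 + -1.04 + 3.5
= -1.7
Since -1.7 < 0, the point is on the negative side.

0


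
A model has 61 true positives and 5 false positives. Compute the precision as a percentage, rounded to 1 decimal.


Precision = TP / (TP + FP) * 100
= 61 / (61 + 5)
= 61 / 66
= 0.9242
= 92.4%

92.4


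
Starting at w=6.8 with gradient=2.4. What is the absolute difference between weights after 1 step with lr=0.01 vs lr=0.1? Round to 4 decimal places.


With lr=0.01: w_new = 6.8 - 0.01 * 2.4 = 6.776
With lr=0.1: w_new = 6.8 - 0.1 * 2.4 = 6.56
Absolute difference = |6.776 - 6.56|
= 0.2160

0.2160


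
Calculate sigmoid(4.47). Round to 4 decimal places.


sigmoid(z) = 1 / (1 + exp(-z))
exp(-(4.47)) = exp(-4.47) = 0.0114
1 + 0.0114 = 1.0114
1 / 1.0114 = 0.9887

0.9887


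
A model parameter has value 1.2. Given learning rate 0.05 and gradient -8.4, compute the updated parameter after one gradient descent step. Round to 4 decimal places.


w_new = w_old - lr * gradient
= 1.2 - 0.05 * -8.4
= 1.2 - (-0.42)
= 1.6200

1.6200


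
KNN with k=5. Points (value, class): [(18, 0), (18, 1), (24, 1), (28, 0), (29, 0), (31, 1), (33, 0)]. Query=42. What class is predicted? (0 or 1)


Distances from query 42:
Point 33 (class 0): distance = 9
Point 31 (class 1): distance = 11
Point 29 (class 0): distance = 13
Point 28 (class 0): distance = 14
Point 24 (class 1): distance = 18
K=5 nearest neighbors: classes = [0, 1, 0, 0, 1]
Votes for class 1: 2 / 5
Majority vote => class 0

0


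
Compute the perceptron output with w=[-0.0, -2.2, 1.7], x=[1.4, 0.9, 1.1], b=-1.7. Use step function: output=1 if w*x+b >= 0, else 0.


z = w . x + b
= -0.0*1.4 + -2.2*0.9 + 1.7*1.1 + -1.7
= -0.0 + -1.98 + 1.87 + -1.7
= -0.11 + -1.7
= -1.81
Since z = -1.81 < 0, output = 0

0


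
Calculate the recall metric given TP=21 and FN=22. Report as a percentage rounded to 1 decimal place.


Recall = TP / (TP + FN) * 100
= 21 / (21 + 22)
= 21 / 43
= 0.4884
= 48.8%

48.8


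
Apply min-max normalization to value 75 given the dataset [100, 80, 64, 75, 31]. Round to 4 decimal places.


Min = 31, Max = 100
Range = 100 - 31 = 69
Scaled = (x - min) / (max - min)
= (75 - 31) / 69
= 44 / 69
= 0.6377

0.6377


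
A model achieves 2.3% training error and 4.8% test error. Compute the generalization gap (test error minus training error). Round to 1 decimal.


Generalization gap = test_error - train_error
= 4.8 - 2.3
= 2.5%
A moderate gap.

2.5


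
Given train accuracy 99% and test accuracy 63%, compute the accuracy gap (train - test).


Gap = train_accuracy - test_accuracy
= 99 - 63
= 36%
This large gap strongly indicates overfitting.

36


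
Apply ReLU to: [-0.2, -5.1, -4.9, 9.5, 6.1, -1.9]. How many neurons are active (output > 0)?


ReLU(x) = max(0, x) for each element:
ReLU(-0.2) = 0
ReLU(-5.1) = 0
ReLU(-4.9) = 0
ReLU(9.5) = 9.5
ReLU(6.1) = 6.1
ReLU(-1.9) = 0
Active neurons (>0): 2

2


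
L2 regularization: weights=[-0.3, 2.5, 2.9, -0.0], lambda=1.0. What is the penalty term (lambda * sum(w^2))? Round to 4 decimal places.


Squaring each weight:
(-0.3)^2 = 0.09
2.5^2 = 6.25
2.9^2 = 8.41
(-0.0)^2 = 0.0
Sum of squares = 14.75
Penalty = 1.0 * 14.75 = 14.7500

14.7500


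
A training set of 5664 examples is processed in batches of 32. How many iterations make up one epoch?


Iterations per epoch = dataset_size / batch_size
= 5664 / 32
= 177

177


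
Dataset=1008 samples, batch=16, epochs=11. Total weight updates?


Iterations per epoch = 1008 / 16 = 63
Total updates = iterations_per_epoch * epochs
= 63 * 11
= 693

693


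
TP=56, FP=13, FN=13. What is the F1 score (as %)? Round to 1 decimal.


Precision = TP / (TP + FP) = 56 / 69 = 0.8116
Recall = TP / (TP + FN) = 56 / 69 = 0.8116
F1 = 2 * P * R / (P + R)
= 2 * 0.8116 * 0.8116 / (0.8116 + 0.8116)
= 1.3174 / 1.6232
= 0.8116
As percentage: 81.2%

81.2


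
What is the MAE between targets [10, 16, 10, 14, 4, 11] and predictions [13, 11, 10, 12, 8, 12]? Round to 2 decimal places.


Absolute errors: [3, 5, 0, 2, 4, 1]
Sum of absolute errors = 15
MAE = 15 / 6 = 2.50

2.50


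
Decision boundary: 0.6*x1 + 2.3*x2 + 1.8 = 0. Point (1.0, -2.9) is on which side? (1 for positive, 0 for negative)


Compute 0.6 * 1.0 + 2.3 * -2.9 + 1.8
= 0.6 + -6.67 + 1.8
= -4.27
Since -4.27 < 0, the point is on the negative side.

0


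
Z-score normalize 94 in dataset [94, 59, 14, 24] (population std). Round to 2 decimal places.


Mean = (94 + 59 + 14 + 24) / 4 = 47.75
Variance = sum((x_i - mean)^2) / n = 992.1875
Std = sqrt(992.1875) = 31.499
Z = (x - mean) / std
= (94 - 47.75) / 31.499
= 46.25 / 31.499
= 1.47

1.47


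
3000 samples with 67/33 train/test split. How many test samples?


Train samples = 3000 * 67% = 2010
Test samples = 3000 - 2010
= 990

990


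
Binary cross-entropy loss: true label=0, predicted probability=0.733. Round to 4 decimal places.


For y=0: Loss = -log(1-p)
= -log(1 - 0.733)
= -log(0.267)
= -(-1.3205)
= 1.3205

1.3205


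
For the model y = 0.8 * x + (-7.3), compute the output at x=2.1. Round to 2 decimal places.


y = 0.8 * 2.1 + (-7.3)
= 1.68 + (-7.3)
= -5.62

-5.62


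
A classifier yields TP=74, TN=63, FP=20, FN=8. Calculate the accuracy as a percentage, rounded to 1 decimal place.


Accuracy = (TP + TN) / (TP + TN + FP + FN) * 100
= (74 + 63) / (74 + 63 + 20 + 8)
= 137 / 165
= 0.8303
= 83.0%

83.0


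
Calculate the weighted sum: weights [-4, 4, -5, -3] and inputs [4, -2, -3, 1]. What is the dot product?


Element-wise products:
-4 * 4 = -16
4 * -2 = -8
-5 * -3 = 15
-3 * 1 = -3
Sum = -16 + -8 + 15 + -3
= -12

-12


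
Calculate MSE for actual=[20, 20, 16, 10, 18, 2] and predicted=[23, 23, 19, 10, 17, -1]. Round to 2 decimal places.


Differences: [-3, -3, -3, 0, 1, 3]
Squared errors: [9, 9, 9, 0, 1, 9]
Sum of squared errors = 37
MSE = 37 / 6 = 6.17

6.17


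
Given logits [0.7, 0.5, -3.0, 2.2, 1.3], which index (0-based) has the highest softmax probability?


Softmax is a monotonic transformation, so it preserves the argmax.
We need to find the index of the maximum logit.
Index 0: 0.7
Index 1: 0.5
Index 2: -3.0
Index 3: 2.2
Index 4: 1.3
Maximum logit = 2.2 at index 3

3


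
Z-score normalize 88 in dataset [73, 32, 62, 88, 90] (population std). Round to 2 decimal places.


Mean = (73 + 32 + 62 + 88 + 90) / 5 = 69.0
Variance = sum((x_i - mean)^2) / n = 447.2
Std = sqrt(447.2) = 21.1471
Z = (x - mean) / std
= (88 - 69.0) / 21.1471
= 19.0 / 21.1471
= 0.90

0.90


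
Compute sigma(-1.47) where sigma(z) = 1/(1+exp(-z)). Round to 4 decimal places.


sigmoid(z) = 1 / (1 + exp(-z))
exp(-(-1.47)) = exp(1.47) = 4.3492
1 + 4.3492 = 5.3492
1 / 5.3492 = 0.1869

0.1869


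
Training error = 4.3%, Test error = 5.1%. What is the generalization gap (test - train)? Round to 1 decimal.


Generalization gap = test_error - train_error
= 5.1 - 4.3
= 0.8%
A small gap suggests good generalization.

0.8


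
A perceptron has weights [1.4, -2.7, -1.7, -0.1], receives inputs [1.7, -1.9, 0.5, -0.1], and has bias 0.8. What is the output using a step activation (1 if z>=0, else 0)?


z = w . x + b
= 1.4*1.7 + -2.7*-1.9 + -1.7*0.5 + -0.1*-0.1 + 0.8
= 2.38 + 5.13 + -0.85 + 0.01 + 0.8
= 6.67 + 0.8
= 7.47
Since z = 7.47 >= 0, output = 1

1


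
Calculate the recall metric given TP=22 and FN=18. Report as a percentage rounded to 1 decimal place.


Recall = TP / (TP + FN) * 100
= 22 / (22 + 18)
= 22 / 40
= 0.55
= 55.0%

55.0


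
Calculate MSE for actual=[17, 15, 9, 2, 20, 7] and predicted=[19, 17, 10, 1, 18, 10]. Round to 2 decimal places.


Differences: [-2, -2, -1, 1, 2, -3]
Squared errors: [4, 4, 1, 1, 4, 9]
Sum of squared errors = 23
MSE = 23 / 6 = 3.83

3.83


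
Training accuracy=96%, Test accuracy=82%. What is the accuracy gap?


Gap = train_accuracy - test_accuracy
= 96 - 82
= 14%
This gap suggests the model is overfitting.

14


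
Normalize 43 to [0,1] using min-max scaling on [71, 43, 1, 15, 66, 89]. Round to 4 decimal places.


Min = 1, Max = 89
Range = 89 - 1 = 88
Scaled = (x - min) / (max - min)
= (43 - 1) / 88
= 42 / 88
= 0.4773

0.4773


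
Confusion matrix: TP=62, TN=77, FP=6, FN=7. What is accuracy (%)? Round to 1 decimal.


Accuracy = (TP + TN) / (TP + TN + FP + FN) * 100
= (62 + 77) / (62 + 77 + 6 + 7)
= 139 / 152
= 0.9145
= 91.4%

91.4


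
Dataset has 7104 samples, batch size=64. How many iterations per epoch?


Iterations per epoch = dataset_size / batch_size
= 7104 / 64
= 111

111


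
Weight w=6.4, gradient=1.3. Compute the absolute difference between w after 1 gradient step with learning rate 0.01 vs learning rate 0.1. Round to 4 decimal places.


With lr=0.01: w_new = 6.4 - 0.01 * 1.3 = 6.387
With lr=0.1: w_new = 6.4 - 0.1 * 1.3 = 6.27
Absolute difference = |6.387 - 6.27|
= 0.1170

0.1170


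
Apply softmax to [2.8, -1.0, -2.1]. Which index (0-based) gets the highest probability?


Softmax is a monotonic transformation, so it preserves the argmax.
We need to find the index of the maximum logit.
Index 0: 2.8
Index 1: -1.0
Index 2: -2.1
Maximum logit = 2.8 at index 0

0


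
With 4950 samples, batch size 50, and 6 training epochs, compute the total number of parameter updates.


Iterations per epoch = 4950 / 50 = 99
Total updates = iterations_per_epoch * epochs
= 99 * 6
= 594

594


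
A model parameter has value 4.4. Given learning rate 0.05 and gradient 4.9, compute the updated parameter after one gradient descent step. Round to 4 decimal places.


w_new = w_old - lr * gradient
= 4.4 - 0.05 * 4.9
= 4.4 - (0.245)
= 4.1550

4.1550


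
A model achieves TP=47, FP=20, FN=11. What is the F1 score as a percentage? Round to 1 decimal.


Precision = TP / (TP + FP) = 47 / 67 = 0.7015
Recall = TP / (TP + FN) = 47 / 58 = 0.8103
F1 = 2 * P * R / (P + R)
= 2 * 0.7015 * 0.8103 / (0.7015 + 0.8103)
= 1.1369 / 1.5118
= 0.752
As percentage: 75.2%

75.2


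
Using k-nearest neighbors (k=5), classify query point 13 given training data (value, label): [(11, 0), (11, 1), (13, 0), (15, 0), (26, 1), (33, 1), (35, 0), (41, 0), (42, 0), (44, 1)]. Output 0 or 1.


Distances from query 13:
Point 13 (class 0): distance = 0
Point 11 (class 0): distance = 2
Point 15 (class 0): distance = 2
Point 11 (class 1): distance = 2
Point 26 (class 1): distance = 13
K=5 nearest neighbors: classes = [0, 0, 0, 1, 1]
Votes for class 1: 2 / 5
Majority vote => class 0

0


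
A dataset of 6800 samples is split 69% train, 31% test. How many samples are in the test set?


Train samples = 6800 * 69% = 4692
Test samples = 6800 - 4692
= 2108

2108


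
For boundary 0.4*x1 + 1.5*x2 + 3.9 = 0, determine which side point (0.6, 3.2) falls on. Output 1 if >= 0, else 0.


Compute 0.4 * 0.6 + 1.5 * 3.2 + 3.9
= 0.24 + 4.8 + 3.9
= 8.94
Since 8.94 >= 0, the point is on the positive side.

1


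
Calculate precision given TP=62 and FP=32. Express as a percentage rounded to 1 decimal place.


Precision = TP / (TP + FP) * 100
= 62 / (62 + 32)
= 62 / 94
= 0.6596
= 66.0%

66.0


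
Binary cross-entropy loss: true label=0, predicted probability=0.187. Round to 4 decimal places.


For y=0: Loss = -log(1-p)
= -log(1 - 0.187)
= -log(0.813)
= -(-0.207)
= 0.2070

0.2070


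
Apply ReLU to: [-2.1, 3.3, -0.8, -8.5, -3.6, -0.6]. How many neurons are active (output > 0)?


ReLU(x) = max(0, x) for each element:
ReLU(-2.1) = 0
ReLU(3.3) = 3.3
ReLU(-0.8) = 0
ReLU(-8.5) = 0
ReLU(-3.6) = 0
ReLU(-0.6) = 0
Active neurons (>0): 1

1


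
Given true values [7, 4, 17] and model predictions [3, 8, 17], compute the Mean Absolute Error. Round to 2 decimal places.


Absolute errors: [4, 4, 0]
Sum of absolute errors = 8
MAE = 8 / 3 = 2.67

2.67


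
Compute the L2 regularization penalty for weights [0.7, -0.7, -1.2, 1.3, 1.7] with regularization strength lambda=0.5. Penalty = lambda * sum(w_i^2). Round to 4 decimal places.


Squaring each weight:
0.7^2 = 0.49
(-0.7)^2 = 0.49
(-1.2)^2 = 1.44
1.3^2 = 1.69
1.7^2 = 2.89
Sum of squares = 7.0
Penalty = 0.5 * 7.0 = 3.5000

3.5000


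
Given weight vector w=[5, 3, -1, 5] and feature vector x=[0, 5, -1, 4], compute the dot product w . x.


Element-wise products:
5 * 0 = 0
3 * 5 = 15
-1 * -1 = 1
5 * 4 = 20
Sum = 0 + 15 + 1 + 20
= 36

36


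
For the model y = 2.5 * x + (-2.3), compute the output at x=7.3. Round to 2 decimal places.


y = 2.5 * 7.3 + (-2.3)
= 18.25 + (-2.3)
= 15.95

15.95


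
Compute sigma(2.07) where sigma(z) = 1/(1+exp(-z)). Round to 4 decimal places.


sigmoid(z) = 1 / (1 + exp(-z))
exp(-(2.07)) = exp(-2.07) = 0.1262
1 + 0.1262 = 1.1262
1 / 1.1262 = 0.8880

0.8880


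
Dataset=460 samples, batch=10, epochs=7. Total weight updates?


Iterations per epoch = 460 / 10 = 46
Total updates = iterations_per_epoch * epochs
= 46 * 7
= 322

322


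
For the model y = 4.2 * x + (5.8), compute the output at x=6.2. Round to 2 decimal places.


y = 4.2 * 6.2 + (5.8)
= 26.04 + (5.8)
= 31.84

31.84


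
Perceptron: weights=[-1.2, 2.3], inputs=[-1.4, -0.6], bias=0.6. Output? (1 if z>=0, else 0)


z = w . x + b
= -1.2*-1.4 + 2.3*-0.6 + 0.6
= 1.68 + -1.38 + 0.6
= 0.3 + 0.6
= 0.9
Since z = 0.9 >= 0, output = 1

1


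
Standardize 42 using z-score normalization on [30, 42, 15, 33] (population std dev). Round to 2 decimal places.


Mean = (30 + 42 + 15 + 33) / 4 = 30.0
Variance = sum((x_i - mean)^2) / n = 94.5
Std = sqrt(94.5) = 9.7211
Z = (x - mean) / std
= (42 - 30.0) / 9.7211
= 12.0 / 9.7211
= 1.23

1.23


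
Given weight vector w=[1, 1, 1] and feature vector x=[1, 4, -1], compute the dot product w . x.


Element-wise products:
1 * 1 = 1
1 * 4 = 4
1 * -1 = -1
Sum = 1 + 4 + -1
= 4

4


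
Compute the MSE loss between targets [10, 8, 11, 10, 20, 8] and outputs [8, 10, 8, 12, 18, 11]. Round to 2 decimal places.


Differences: [2, -2, 3, -2, 2, -3]
Squared errors: [4, 4, 9, 4, 4, 9]
Sum of squared errors = 34
MSE = 34 / 6 = 5.67

5.67


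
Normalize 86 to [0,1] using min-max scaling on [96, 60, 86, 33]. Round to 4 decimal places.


Min = 33, Max = 96
Range = 96 - 33 = 63
Scaled = (x - min) / (max - min)
= (86 - 33) / 63
= 53 / 63
= 0.8413

0.8413


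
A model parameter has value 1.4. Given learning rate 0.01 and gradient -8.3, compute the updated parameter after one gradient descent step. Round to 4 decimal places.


w_new = w_old - lr * gradient
= 1.4 - 0.01 * -8.3
= 1.4 - (-0.083)
= 1.4830

1.4830


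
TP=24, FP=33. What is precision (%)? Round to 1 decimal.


Precision = TP / (TP + FP) * 100
= 24 / (24 + 33)
= 24 / 57
= 0.4211
= 42.1%

42.1


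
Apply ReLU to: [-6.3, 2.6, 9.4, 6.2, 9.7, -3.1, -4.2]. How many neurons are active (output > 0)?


ReLU(x) = max(0, x) for each element:
ReLU(-6.3) = 0
ReLU(2.6) = 2.6
ReLU(9.4) = 9.4
ReLU(6.2) = 6.2
ReLU(9.7) = 9.7
ReLU(-3.1) = 0
ReLU(-4.2) = 0
Active neurons (>0): 4

4


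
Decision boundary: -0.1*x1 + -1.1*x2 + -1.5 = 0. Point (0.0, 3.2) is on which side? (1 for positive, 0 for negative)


Compute -0.1 * 0.0 + -1.1 * 3.2 + -1.5
= -0.0 + -3.52 + -1.5
= -5.02
Since -5.02 < 0, the point is on the negative side.

0


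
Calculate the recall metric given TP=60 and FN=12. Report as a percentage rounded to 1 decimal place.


Recall = TP / (TP + FN) * 100
= 60 / (60 + 12)
= 60 / 72
= 0.8333
= 83.3%

83.3


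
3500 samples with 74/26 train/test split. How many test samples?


Train samples = 3500 * 74% = 2590
Test samples = 3500 - 2590
= 910

910


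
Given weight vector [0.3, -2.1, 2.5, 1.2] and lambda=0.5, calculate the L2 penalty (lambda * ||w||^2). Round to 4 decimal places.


Squaring each weight:
0.3^2 = 0.09
(-2.1)^2 = 4.41
2.5^2 = 6.25
1.2^2 = 1.44
Sum of squares = 12.19
Penalty = 0.5 * 12.19 = 6.0950

6.0950


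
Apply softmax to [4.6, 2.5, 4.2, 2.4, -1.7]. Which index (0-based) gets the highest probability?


Softmax is a monotonic transformation, so it preserves the argmax.
We need to find the index of the maximum logit.
Index 0: 4.6
Index 1: 2.5
Index 2: 4.2
Index 3: 2.4
Index 4: -1.7
Maximum logit = 4.6 at index 0

0


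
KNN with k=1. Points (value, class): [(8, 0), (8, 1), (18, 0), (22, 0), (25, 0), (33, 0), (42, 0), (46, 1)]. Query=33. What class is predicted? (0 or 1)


Distances from query 33:
Point 33 (class 0): distance = 0
K=1 nearest neighbors: classes = [0]
Votes for class 1: 0 / 1
Majority vote => class 0

0


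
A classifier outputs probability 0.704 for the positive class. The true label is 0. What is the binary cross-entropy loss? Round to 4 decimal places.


For y=0: Loss = -log(1-p)
= -log(1 - 0.704)
= -log(0.296)
= -(-1.2174)
= 1.2174

1.2174


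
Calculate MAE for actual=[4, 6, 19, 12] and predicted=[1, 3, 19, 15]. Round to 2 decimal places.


Absolute errors: [3, 3, 0, 3]
Sum of absolute errors = 9
MAE = 9 / 4 = 2.25

2.25


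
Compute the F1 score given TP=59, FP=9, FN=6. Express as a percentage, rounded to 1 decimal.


Precision = TP / (TP + FP) = 59 / 68 = 0.8676
Recall = TP / (TP + FN) = 59 / 65 = 0.9077
F1 = 2 * P * R / (P + R)
= 2 * 0.8676 * 0.9077 / (0.8676 + 0.9077)
= 1.5751 / 1.7753
= 0.8872
As percentage: 88.7%

88.7


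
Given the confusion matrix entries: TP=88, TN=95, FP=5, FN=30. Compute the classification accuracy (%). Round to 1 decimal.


Accuracy = (TP + TN) / (TP + TN + FP + FN) * 100
= (88 + 95) / (88 + 95 + 5 + 30)
= 183 / 218
= 0.8394
= 83.9%

83.9


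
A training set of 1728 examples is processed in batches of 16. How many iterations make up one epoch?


Iterations per epoch = dataset_size / batch_size
= 1728 / 16
= 108

108


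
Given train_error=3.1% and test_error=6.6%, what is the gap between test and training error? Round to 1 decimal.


Generalization gap = test_error - train_error
= 6.6 - 3.1
= 3.5%
A moderate gap.

3.5


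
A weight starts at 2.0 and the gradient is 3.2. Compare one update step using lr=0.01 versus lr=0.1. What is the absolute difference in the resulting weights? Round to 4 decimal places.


With lr=0.01: w_new = 2.0 - 0.01 * 3.2 = 1.968
With lr=0.1: w_new = 2.0 - 0.1 * 3.2 = 1.68
Absolute difference = |1.968 - 1.68|
= 0.2880

0.2880


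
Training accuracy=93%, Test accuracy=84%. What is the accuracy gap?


Gap = train_accuracy - test_accuracy
= 93 - 84
= 9%
This moderate gap may indicate mild overfitting.

9


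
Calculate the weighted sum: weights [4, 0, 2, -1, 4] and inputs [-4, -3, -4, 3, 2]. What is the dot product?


Element-wise products:
4 * -4 = -16
0 * -3 = 0
2 * -4 = -8
-1 * 3 = -3
4 * 2 = 8
Sum = -16 + 0 + -8 + -3 + 8
= -19

-19


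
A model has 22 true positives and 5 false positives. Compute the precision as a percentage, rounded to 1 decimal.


Precision = TP / (TP + FP) * 100
= 22 / (22 + 5)
= 22 / 27
= 0.8148
= 81.5%

81.5


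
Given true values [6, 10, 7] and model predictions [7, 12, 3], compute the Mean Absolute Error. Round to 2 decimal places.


Absolute errors: [1, 2, 4]
Sum of absolute errors = 7
MAE = 7 / 3 = 2.33

2.33


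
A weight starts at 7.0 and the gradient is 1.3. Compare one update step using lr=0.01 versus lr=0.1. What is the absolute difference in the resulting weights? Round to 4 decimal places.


With lr=0.01: w_new = 7.0 - 0.01 * 1.3 = 6.987
With lr=0.1: w_new = 7.0 - 0.1 * 1.3 = 6.87
Absolute difference = |6.987 - 6.87|
= 0.1170

0.1170


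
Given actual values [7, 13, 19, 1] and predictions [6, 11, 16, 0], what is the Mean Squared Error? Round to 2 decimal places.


Differences: [1, 2, 3, 1]
Squared errors: [1, 4, 9, 1]
Sum of squared errors = 15
MSE = 15 / 4 = 3.75

3.75


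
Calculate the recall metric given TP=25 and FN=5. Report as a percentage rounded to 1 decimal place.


Recall = TP / (TP + FN) * 100
= 25 / (25 + 5)
= 25 / 30
= 0.8333
= 83.3%

83.3


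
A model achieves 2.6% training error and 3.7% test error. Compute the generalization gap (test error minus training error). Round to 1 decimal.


Generalization gap = test_error - train_error
= 3.7 - 2.6
= 1.1%
A small gap suggests good generalization.

1.1


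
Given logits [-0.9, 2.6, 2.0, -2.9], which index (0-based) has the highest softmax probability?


Softmax is a monotonic transformation, so it preserves the argmax.
We need to find the index of the maximum logit.
Index 0: -0.9
Index 1: 2.6
Index 2: 2.0
Index 3: -2.9
Maximum logit = 2.6 at index 1

1


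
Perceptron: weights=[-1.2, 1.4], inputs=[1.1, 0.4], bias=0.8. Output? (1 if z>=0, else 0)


z = w . x + b
= -1.2*1.1 + 1.4*0.4 + 0.8
= -1.32 + 0.56 + 0.8
= -0.76 + 0.8
= 0.04
Since z = 0.04 >= 0, output = 1

1


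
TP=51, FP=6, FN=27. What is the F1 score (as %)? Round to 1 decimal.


Precision = TP / (TP + FP) = 51 / 57 = 0.8947
Recall = TP / (TP + FN) = 51 / 78 = 0.6538
F1 = 2 * P * R / (P + R)
= 2 * 0.8947 * 0.6538 / (0.8947 + 0.6538)
= 1.17 / 1.5486
= 0.7556
As percentage: 75.6%

75.6


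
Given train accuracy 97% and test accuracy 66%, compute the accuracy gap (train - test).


Gap = train_accuracy - test_accuracy
= 97 - 66
= 31%
This large gap strongly indicates overfitting.

31


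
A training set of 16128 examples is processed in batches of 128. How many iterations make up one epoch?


Iterations per epoch = dataset_size / batch_size
= 16128 / 128
= 126

126


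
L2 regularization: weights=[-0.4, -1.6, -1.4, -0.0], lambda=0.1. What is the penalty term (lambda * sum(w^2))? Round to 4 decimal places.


Squaring each weight:
(-0.4)^2 = 0.16
(-1.6)^2 = 2.56
(-1.4)^2 = 1.96
(-0.0)^2 = 0.0
Sum of squares = 4.68
Penalty = 0.1 * 4.68 = 0.4680

0.4680


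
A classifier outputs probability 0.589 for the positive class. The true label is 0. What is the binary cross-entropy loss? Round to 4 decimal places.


For y=0: Loss = -log(1-p)
= -log(1 - 0.589)
= -log(0.411)
= -(-0.8892)
= 0.8892

0.8892


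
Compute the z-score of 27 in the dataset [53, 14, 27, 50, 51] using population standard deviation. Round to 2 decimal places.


Mean = (53 + 14 + 27 + 50 + 51) / 5 = 39.0
Variance = sum((x_i - mean)^2) / n = 246.0
Std = sqrt(246.0) = 15.6844
Z = (x - mean) / std
= (27 - 39.0) / 15.6844
= -12.0 / 15.6844
= -0.77

-0.77


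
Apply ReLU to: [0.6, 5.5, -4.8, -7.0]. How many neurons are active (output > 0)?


ReLU(x) = max(0, x) for each element:
ReLU(0.6) = 0.6
ReLU(5.5) = 5.5
ReLU(-4.8) = 0
ReLU(-7.0) = 0
Active neurons (>0): 2

2


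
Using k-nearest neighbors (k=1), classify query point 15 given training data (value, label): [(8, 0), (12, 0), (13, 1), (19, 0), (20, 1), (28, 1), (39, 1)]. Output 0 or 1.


Distances from query 15:
Point 13 (class 1): distance = 2
K=1 nearest neighbors: classes = [1]
Votes for class 1: 1 / 1
Majority vote => class 1

1


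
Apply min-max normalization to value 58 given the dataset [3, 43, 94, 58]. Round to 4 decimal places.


Min = 3, Max = 94
Range = 94 - 3 = 91
Scaled = (x - min) / (max - min)
= (58 - 3) / 91
= 55 / 91
= 0.6044

0.6044


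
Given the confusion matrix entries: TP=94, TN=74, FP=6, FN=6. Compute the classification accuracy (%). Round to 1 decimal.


Accuracy = (TP + TN) / (TP + TN + FP + FN) * 100
= (94 + 74) / (94 + 74 + 6 + 6)
= 168 / 180
= 0.9333
= 93.3%

93.3


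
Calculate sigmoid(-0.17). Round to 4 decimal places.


sigmoid(z) = 1 / (1 + exp(-z))
exp(-(-0.17)) = exp(0.17) = 1.1853
1 + 1.1853 = 2.1853
1 / 2.1853 = 0.4576

0.4576


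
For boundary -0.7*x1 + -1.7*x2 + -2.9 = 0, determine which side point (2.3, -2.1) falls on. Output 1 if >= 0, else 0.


Compute -0.7 * 2.3 + -1.7 * -2.1 + -2.9
= -1.61 + 3.57 + -2.9
= -0.94
Since -0.94 < 0, the point is on the negative side.

0


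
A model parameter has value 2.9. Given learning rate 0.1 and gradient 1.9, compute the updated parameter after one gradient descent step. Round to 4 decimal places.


w_new = w_old - lr * gradient
= 2.9 - 0.1 * 1.9
= 2.9 - (0.19)
= 2.7100

2.7100


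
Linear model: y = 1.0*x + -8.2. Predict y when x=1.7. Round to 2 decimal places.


y = 1.0 * 1.7 + (-8.2)
= 1.7 + (-8.2)
= -6.50

-6.50


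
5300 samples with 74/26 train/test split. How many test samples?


Train samples = 5300 * 74% = 3922
Test samples = 5300 - 3922
= 1378

1378


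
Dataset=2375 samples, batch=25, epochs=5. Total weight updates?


Iterations per epoch = 2375 / 25 = 95
Total updates = iterations_per_epoch * epochs
= 95 * 5
= 475

475


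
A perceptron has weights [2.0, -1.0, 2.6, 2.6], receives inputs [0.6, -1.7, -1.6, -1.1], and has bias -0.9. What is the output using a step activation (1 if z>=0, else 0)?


z = w . x + b
= 2.0*0.6 + -1.0*-1.7 + 2.6*-1.6 + 2.6*-1.1 + -0.9
= 1.2 + 1.7 + -4.16 + -2.86 + -0.9
= -4.12 + -0.9
= -5.02
Since z = -5.02 < 0, output = 0

0


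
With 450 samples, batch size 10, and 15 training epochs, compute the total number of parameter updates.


Iterations per epoch = 450 / 10 = 45
Total updates = iterations_per_epoch * epochs
= 45 * 15
= 675

675


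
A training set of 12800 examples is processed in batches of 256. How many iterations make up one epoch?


Iterations per epoch = dataset_size / batch_size
= 12800 / 256
= 50

50


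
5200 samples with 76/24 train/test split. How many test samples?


Train samples = 5200 * 76% = 3952
Test samples = 5200 - 3952
= 1248

1248


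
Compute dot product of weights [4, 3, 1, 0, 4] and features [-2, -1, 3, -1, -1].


Element-wise products:
4 * -2 = -8
3 * -1 = -3
1 * 3 = 3
0 * -1 = 0
4 * -1 = -4
Sum = -8 + -3 + 3 + 0 + -4
= -12

-12


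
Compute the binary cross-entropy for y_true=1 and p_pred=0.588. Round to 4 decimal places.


For y=1: Loss = -log(p)
= -log(0.588)
= -(-0.531)
= 0.5310

0.5310


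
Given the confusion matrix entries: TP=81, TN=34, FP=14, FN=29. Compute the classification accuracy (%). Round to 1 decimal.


Accuracy = (TP + TN) / (TP + TN + FP + FN) * 100
= (81 + 34) / (81 + 34 + 14 + 29)
= 115 / 158
= 0.7278
= 72.8%

72.8


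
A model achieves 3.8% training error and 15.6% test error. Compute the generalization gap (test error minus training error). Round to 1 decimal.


Generalization gap = test_error - train_error
= 15.6 - 3.8
= 11.8%
A large gap suggests overfitting.

11.8


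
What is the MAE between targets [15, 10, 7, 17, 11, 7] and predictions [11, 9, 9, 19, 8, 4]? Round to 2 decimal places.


Absolute errors: [4, 1, 2, 2, 3, 3]
Sum of absolute errors = 15
MAE = 15 / 6 = 2.50

2.50


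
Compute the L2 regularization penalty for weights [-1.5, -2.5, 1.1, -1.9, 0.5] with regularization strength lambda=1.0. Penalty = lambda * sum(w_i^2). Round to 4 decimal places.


Squaring each weight:
(-1.5)^2 = 2.25
(-2.5)^2 = 6.25
1.1^2 = 1.21
(-1.9)^2 = 3.61
0.5^2 = 0.25
Sum of squares = 13.57
Penalty = 1.0 * 13.57 = 13.5700

13.5700


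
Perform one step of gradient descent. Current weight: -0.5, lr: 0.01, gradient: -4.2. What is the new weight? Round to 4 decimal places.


w_new = w_old - lr * gradient
= -0.5 - 0.01 * -4.2
= -0.5 - (-0.042)
= -0.4580

-0.4580


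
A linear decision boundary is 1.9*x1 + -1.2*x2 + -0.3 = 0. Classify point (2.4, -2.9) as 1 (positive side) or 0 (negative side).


Compute 1.9 * 2.4 + -1.2 * -2.9 + -0.3
= 4.56 + 3.48 + -0.3
= 7.74
Since 7.74 >= 0, the point is on the positive side.

1


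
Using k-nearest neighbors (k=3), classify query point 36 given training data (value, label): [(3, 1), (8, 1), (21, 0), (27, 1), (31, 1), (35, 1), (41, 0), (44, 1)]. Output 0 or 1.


Distances from query 36:
Point 35 (class 1): distance = 1
Point 41 (class 0): distance = 5
Point 31 (class 1): distance = 5
K=3 nearest neighbors: classes = [1, 0, 1]
Votes for class 1: 2 / 3
Majority vote => class 1

1


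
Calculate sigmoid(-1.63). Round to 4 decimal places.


sigmoid(z) = 1 / (1 + exp(-z))
exp(-(-1.63)) = exp(1.63) = 5.1039
1 + 5.1039 = 6.1039
1 / 6.1039 = 0.1638

0.1638


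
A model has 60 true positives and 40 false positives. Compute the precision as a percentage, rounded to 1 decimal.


Precision = TP / (TP + FP) * 100
= 60 / (60 + 40)
= 60 / 100
= 0.6
= 60.0%

60.0


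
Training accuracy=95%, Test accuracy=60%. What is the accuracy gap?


Gap = train_accuracy - test_accuracy
= 95 - 60
= 35%
This large gap strongly indicates overfitting.

35


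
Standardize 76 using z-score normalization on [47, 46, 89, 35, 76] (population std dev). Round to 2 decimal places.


Mean = (47 + 46 + 89 + 35 + 76) / 5 = 58.6
Variance = sum((x_i - mean)^2) / n = 415.44
Std = sqrt(415.44) = 20.3823
Z = (x - mean) / std
= (76 - 58.6) / 20.3823
= 17.4 / 20.3823
= 0.85

0.85


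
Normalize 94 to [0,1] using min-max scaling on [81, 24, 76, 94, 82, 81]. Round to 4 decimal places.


Min = 24, Max = 94
Range = 94 - 24 = 70
Scaled = (x - min) / (max - min)
= (94 - 24) / 70
= 70 / 70
= 1.0000

1.0000


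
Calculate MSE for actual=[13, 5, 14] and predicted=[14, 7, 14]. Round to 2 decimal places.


Differences: [-1, -2, 0]
Squared errors: [1, 4, 0]
Sum of squared errors = 5
MSE = 5 / 3 = 1.67

1.67


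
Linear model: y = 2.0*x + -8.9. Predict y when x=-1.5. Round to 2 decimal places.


y = 2.0 * -1.5 + (-8.9)
= -3.0 + (-8.9)
= -11.90

-11.90


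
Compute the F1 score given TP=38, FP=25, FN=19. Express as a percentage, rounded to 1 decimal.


Precision = TP / (TP + FP) = 38 / 63 = 0.6032
Recall = TP / (TP + FN) = 38 / 57 = 0.6667
F1 = 2 * P * R / (P + R)
= 2 * 0.6032 * 0.6667 / (0.6032 + 0.6667)
= 0.8042 / 1.2698
= 0.6333
As percentage: 63.3%

63.3


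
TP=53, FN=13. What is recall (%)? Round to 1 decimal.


Recall = TP / (TP + FN) * 100
= 53 / (53 + 13)
= 53 / 66
= 0.803
= 80.3%

80.3


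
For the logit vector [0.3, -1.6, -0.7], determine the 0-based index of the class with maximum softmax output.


Softmax is a monotonic transformation, so it preserves the argmax.
We need to find the index of the maximum logit.
Index 0: 0.3
Index 1: -1.6
Index 2: -0.7
Maximum logit = 0.3 at index 0

0


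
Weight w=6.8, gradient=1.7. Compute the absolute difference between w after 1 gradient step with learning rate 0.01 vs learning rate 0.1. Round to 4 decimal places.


With lr=0.01: w_new = 6.8 - 0.01 * 1.7 = 6.783
With lr=0.1: w_new = 6.8 - 0.1 * 1.7 = 6.63
Absolute difference = |6.783 - 6.63|
= 0.1530

0.1530


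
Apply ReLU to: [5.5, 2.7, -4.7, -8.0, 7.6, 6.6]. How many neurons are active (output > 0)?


ReLU(x) = max(0, x) for each element:
ReLU(5.5) = 5.5
ReLU(2.7) = 2.7
ReLU(-4.7) = 0
ReLU(-8.0) = 0
ReLU(7.6) = 7.6
ReLU(6.6) = 6.6
Active neurons (>0): 4

4


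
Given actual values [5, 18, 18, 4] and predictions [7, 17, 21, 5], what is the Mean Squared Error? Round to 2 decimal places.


Differences: [-2, 1, -3, -1]
Squared errors: [4, 1, 9, 1]
Sum of squared errors = 15
MSE = 15 / 4 = 3.75

3.75


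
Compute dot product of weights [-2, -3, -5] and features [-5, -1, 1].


Element-wise products:
-2 * -5 = 10
-3 * -1 = 3
-5 * 1 = -5
Sum = 10 + 3 + -5
= 8

8


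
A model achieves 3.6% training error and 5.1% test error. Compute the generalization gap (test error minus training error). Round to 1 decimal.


Generalization gap = test_error - train_error
= 5.1 - 3.6
= 1.5%
A small gap suggests good generalization.

1.5


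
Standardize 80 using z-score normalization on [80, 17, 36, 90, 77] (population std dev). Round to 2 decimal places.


Mean = (80 + 17 + 36 + 90 + 77) / 5 = 60.0
Variance = sum((x_i - mean)^2) / n = 802.8
Std = sqrt(802.8) = 28.3337
Z = (x - mean) / std
= (80 - 60.0) / 28.3337
= 20.0 / 28.3337
= 0.71

0.71


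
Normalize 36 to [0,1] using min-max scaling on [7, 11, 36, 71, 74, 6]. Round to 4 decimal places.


Min = 6, Max = 74
Range = 74 - 6 = 68
Scaled = (x - min) / (max - min)
= (36 - 6) / 68
= 30 / 68
= 0.4412

0.4412


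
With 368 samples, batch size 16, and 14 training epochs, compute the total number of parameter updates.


Iterations per epoch = 368 / 16 = 23
Total updates = iterations_per_epoch * epochs
= 23 * 14
= 322

322


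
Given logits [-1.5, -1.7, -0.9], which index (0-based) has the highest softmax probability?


Softmax is a monotonic transformation, so it preserves the argmax.
We need to find the index of the maximum logit.
Index 0: -1.5
Index 1: -1.7
Index 2: -0.9
Maximum logit = -0.9 at index 2

2


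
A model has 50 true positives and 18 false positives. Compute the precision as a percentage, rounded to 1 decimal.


Precision = TP / (TP + FP) * 100
= 50 / (50 + 18)
= 50 / 68
= 0.7353
= 73.5%

73.5


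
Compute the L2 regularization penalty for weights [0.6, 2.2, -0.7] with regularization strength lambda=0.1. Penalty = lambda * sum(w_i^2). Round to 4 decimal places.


Squaring each weight:
0.6^2 = 0.36
2.2^2 = 4.84
(-0.7)^2 = 0.49
Sum of squares = 5.69
Penalty = 0.1 * 5.69 = 0.5690

0.5690


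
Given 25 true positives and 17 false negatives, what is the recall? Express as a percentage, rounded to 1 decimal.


Recall = TP / (TP + FN) * 100
= 25 / (25 + 17)
= 25 / 42
= 0.5952
= 59.5%

59.5


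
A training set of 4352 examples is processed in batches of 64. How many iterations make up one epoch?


Iterations per epoch = dataset_size / batch_size
= 4352 / 64
= 68

68


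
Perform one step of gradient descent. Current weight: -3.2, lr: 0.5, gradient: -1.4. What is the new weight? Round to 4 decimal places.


w_new = w_old - lr * gradient
= -3.2 - 0.5 * -1.4
= -3.2 - (-0.7)
= -2.5000

-2.5000


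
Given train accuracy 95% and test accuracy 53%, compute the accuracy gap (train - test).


Gap = train_accuracy - test_accuracy
= 95 - 53
= 42%
This large gap strongly indicates overfitting.

42


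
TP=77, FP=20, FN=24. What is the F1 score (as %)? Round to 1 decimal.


Precision = TP / (TP + FP) = 77 / 97 = 0.7938
Recall = TP / (TP + FN) = 77 / 101 = 0.7624
F1 = 2 * P * R / (P + R)
= 2 * 0.7938 * 0.7624 / (0.7938 + 0.7624)
= 1.2104 / 1.5562
= 0.7778
As percentage: 77.8%

77.8


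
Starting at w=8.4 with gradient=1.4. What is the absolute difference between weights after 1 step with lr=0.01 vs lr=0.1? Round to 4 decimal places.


With lr=0.01: w_new = 8.4 - 0.01 * 1.4 = 8.386
With lr=0.1: w_new = 8.4 - 0.1 * 1.4 = 8.26
Absolute difference = |8.386 - 8.26|
= 0.1260

0.1260


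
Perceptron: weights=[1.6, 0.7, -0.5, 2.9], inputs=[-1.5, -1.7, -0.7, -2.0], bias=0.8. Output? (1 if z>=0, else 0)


z = w . x + b
= 1.6*-1.5 + 0.7*-1.7 + -0.5*-0.7 + 2.9*-2.0 + 0.8
= -2.4 + -1.19 + 0.35 + -5.8 + 0.8
= -9.04 + 0.8
= -8.24
Since z = -8.24 < 0, output = 0

0


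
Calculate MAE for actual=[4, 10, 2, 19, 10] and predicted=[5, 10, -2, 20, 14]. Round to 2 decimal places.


Absolute errors: [1, 0, 4, 1, 4]
Sum of absolute errors = 10
MAE = 10 / 5 = 2.00

2.00


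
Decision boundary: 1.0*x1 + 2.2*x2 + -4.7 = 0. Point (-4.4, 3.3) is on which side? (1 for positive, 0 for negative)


Compute 1.0 * -4.4 + 2.2 * 3.3 + -4.7
= -4.4 + 7.26 + -4.7
= -1.84
Since -1.84 < 0, the point is on the negative side.

0


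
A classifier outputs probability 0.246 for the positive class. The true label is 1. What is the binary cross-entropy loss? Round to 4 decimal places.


For y=1: Loss = -log(p)
= -log(0.246)
= -(-1.4024)
= 1.4024

1.4024


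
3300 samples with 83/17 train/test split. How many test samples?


Train samples = 3300 * 83% = 2739
Test samples = 3300 - 2739
= 561

561


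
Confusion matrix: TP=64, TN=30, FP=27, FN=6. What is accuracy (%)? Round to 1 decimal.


Accuracy = (TP + TN) / (TP + TN + FP + FN) * 100
= (64 + 30) / (64 + 30 + 27 + 6)
= 94 / 127
= 0.7402
= 74.0%

74.0
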